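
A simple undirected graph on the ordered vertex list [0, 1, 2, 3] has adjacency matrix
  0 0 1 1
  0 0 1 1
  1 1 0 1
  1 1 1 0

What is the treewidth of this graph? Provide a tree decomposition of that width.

Treewidth 2.
One optimal decomposition is:
Bags: B1 = {1, 2, 3}  B2 = {0, 2, 3}
Tree: B1–B2

The largest bag has 3 vertices, giving width 2; this decomposition certifies tw(G) ≤ 2. Conversely, {0, 2, 3} is a clique of size 3, and the vertices of any clique must share a bag in every tree decomposition; so some bag has ≥ 3 vertices and tw(G) ≥ 2. Hence tw(G) = 2 exactly.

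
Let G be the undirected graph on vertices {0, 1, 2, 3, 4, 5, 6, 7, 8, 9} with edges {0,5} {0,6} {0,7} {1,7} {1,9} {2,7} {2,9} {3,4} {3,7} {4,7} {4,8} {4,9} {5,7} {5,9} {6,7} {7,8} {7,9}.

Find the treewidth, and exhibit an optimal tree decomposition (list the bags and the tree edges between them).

Every bag has size at most 3, so the width is 3 − 1 = 2 and tw(G) ≤ 2. Conversely, {0, 5, 7} is a clique of size 3, and the vertices of any clique must share a bag in every tree decomposition; so some bag has ≥ 3 vertices and tw(G) ≥ 2. Therefore the treewidth is 2.

Treewidth 2.
One optimal decomposition is:
Bags: B1 = {5, 7, 9}  B2 = {4, 7, 9}  B3 = {1, 7, 9}  B4 = {2, 7, 9}  B5 = {3, 4, 7}  B6 = {0, 5, 7}  B7 = {4, 7, 8}  B8 = {0, 6, 7}
Tree: B1–B2, B1–B3, B2–B4, B2–B5, B1–B6, B5–B7, B6–B8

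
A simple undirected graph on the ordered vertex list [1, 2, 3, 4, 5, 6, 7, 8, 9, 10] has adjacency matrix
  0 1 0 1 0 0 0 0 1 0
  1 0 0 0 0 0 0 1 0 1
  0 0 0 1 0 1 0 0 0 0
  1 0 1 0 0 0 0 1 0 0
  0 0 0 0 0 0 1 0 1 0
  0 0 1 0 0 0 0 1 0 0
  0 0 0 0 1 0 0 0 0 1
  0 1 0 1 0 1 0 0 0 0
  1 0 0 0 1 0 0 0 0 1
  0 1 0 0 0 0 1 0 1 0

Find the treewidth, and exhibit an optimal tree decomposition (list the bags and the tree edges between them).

Treewidth 2.
One such decomposition:
Bags: B1 = {5, 7, 10}  B2 = {5, 9, 10}  B3 = {2, 9, 10}  B4 = {1, 2, 9}  B5 = {1, 2, 8}  B6 = {1, 4, 8}  B7 = {4, 6, 8}  B8 = {3, 4, 6}
Tree: B1–B2, B2–B3, B3–B4, B4–B5, B5–B6, B6–B7, B7–B8

The largest bag has 3 vertices, giving width 2; this decomposition certifies tw(G) ≤ 2. For the lower bound, G contains the cycle 7–5–9–10–7, so G is not a forest; only forests have treewidth ≤ 1, hence tw(G) ≥ 2. Combining the bounds, tw(G) = 2.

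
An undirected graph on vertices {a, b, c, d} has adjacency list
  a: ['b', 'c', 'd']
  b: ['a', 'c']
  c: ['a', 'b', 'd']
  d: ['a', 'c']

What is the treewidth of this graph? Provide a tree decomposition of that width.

Treewidth 2.
One such decomposition:
Bags: B1 = {a, b, c}  B2 = {a, c, d}
Tree: B1–B2

The largest bag has 3 vertices, giving width 2; this decomposition certifies tw(G) ≤ 2. Conversely, {a, c, d} is a clique of size 3, and the vertices of any clique must share a bag in every tree decomposition; so some bag has ≥ 3 vertices and tw(G) ≥ 2. Combining the bounds, tw(G) = 2.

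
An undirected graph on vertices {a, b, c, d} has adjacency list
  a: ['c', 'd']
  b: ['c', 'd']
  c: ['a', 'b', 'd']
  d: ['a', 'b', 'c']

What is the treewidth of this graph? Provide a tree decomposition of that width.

The largest bag has 3 vertices, giving width 2; this decomposition certifies tw(G) ≤ 2. Conversely, {a, c, d} is a clique of size 3, and the vertices of any clique must share a bag in every tree decomposition; so some bag has ≥ 3 vertices and tw(G) ≥ 2. The upper and lower bounds meet at 2, so that is the treewidth.

Treewidth 2.
One optimal decomposition is:
Bags: B1 = {a, c, d}  B2 = {b, c, d}
Tree: B1–B2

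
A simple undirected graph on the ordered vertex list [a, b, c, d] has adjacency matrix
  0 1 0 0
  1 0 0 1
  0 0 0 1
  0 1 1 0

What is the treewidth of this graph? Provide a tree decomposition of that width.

Every bag has size at most 2, so the width is 2 − 1 = 1 and tw(G) ≤ 1. Since G has at least one edge (e.g. c–d), it is not an edgeless graph, so tw(G) ≥ 1. Therefore the treewidth is 1.

Treewidth 1.
One such decomposition:
Bags: B1 = {c, d}  B2 = {b, d}  B3 = {a, b}
Tree: B1–B2, B2–B3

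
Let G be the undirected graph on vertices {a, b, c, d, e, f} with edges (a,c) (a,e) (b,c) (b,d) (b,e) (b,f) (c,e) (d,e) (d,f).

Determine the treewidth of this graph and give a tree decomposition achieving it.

Treewidth 2.
Bags: B1 = {b, c, e}  B2 = {b, d, e}  B3 = {b, d, f}  B4 = {a, c, e}
Tree: B1–B2, B2–B3, B1–B4

Every bag has size at most 3, so the width is 3 − 1 = 2 and tw(G) ≤ 2. Conversely, {b, d, e} is a clique of size 3, and the vertices of any clique must share a bag in every tree decomposition; so some bag has ≥ 3 vertices and tw(G) ≥ 2. Hence tw(G) = 2 exactly.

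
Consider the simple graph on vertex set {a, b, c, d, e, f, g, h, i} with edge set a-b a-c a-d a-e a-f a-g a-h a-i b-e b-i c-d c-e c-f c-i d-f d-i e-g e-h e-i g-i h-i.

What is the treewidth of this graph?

A width-3 tree decomposition is:
Bags: B1 = {a, b, e, i}  B2 = {a, c, e, i}  B3 = {a, c, d, i}  B4 = {a, c, d, f}  B5 = {a, e, h, i}  B6 = {a, e, g, i}
Tree: B1–B2, B2–B3, B3–B4, B2–B5, B2–B6
Every bag has size at most 4, so the width is 4 − 1 = 3 and tw(G) ≤ 3. Conversely, {a, c, d, f} is a clique of size 4, and the vertices of any clique must share a bag in every tree decomposition; so some bag has ≥ 4 vertices and tw(G) ≥ 3. Hence tw(G) = 3 exactly.

3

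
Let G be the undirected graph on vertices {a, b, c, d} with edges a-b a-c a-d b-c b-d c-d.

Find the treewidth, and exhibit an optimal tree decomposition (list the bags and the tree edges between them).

A single bag containing all 4 vertices is trivially a valid decomposition of width 3. For the lower bound, the 4 vertices {a, b, c, d} are pairwise adjacent, and any tree decomposition puts a clique entirely inside one bag — forcing width ≥ 3. Hence tw(G) = 3 exactly.

Treewidth 3.
Bags: B1 = {a, b, c, d}
Tree: (single bag)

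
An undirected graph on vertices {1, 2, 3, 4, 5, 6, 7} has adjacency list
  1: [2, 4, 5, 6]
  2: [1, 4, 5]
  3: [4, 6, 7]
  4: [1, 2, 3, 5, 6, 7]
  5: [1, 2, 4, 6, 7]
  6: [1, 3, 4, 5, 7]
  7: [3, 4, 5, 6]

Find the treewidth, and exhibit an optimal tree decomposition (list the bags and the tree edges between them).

The largest bag has 4 vertices, giving width 3; this decomposition certifies tw(G) ≤ 3. On the other hand G contains the 4-clique {3, 4, 6, 7}. A clique must lie in a single bag of any decomposition, so no decomposition can have width below 3. Combining the bounds, tw(G) = 3.

Treewidth 3.
Bags: B1 = {1, 4, 5, 6}  B2 = {4, 5, 6, 7}  B3 = {3, 4, 6, 7}  B4 = {1, 2, 4, 5}
Tree: B1–B2, B2–B3, B1–B4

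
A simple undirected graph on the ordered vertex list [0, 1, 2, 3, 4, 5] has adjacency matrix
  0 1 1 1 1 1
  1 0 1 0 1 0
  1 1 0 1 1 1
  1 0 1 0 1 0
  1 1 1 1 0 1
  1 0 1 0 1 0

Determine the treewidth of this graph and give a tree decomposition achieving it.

Treewidth 3.
One such decomposition:
Bags: B1 = {0, 2, 4, 5}  B2 = {0, 2, 3, 4}  B3 = {0, 1, 2, 4}
Tree: B1–B2, B1–B3

The largest bag has 4 vertices, giving width 3; this decomposition certifies tw(G) ≤ 3. For the lower bound, the 4 vertices {0, 1, 2, 4} are pairwise adjacent, and any tree decomposition puts a clique entirely inside one bag — forcing width ≥ 3. Therefore the treewidth is 3.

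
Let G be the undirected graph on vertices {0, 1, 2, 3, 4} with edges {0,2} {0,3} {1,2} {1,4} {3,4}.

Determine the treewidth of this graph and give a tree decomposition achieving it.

Every bag has size at most 3, so the width is 3 − 1 = 2 and tw(G) ≤ 2. For the lower bound, G contains the cycle 2–0–3–4–1–2, so G is not a forest; only forests have treewidth ≤ 1, hence tw(G) ≥ 2. Therefore the treewidth is 2.

Treewidth 2.
Bags: B1 = {0, 2, 3}  B2 = {2, 3, 4}  B3 = {1, 2, 4}
Tree: B1–B2, B2–B3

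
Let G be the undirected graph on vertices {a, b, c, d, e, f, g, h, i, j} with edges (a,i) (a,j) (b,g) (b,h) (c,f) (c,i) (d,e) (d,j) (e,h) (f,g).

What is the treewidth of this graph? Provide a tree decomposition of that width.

Treewidth 2.
One such decomposition:
Bags: B1 = {b, g, h}  B2 = {e, g, h}  B3 = {d, e, g}  B4 = {d, g, j}  B5 = {a, g, j}  B6 = {a, g, i}  B7 = {c, g, i}  B8 = {c, f, g}
Tree: B1–B2, B2–B3, B3–B4, B4–B5, B5–B6, B6–B7, B7–B8

Every bag has size at most 3, so the width is 3 − 1 = 2 and tw(G) ≤ 2. The edges g–b–h–e–d–j–a–i–c–f–g form a cycle, so G is not a tree and its treewidth is at least 2. Combining the bounds, tw(G) = 2.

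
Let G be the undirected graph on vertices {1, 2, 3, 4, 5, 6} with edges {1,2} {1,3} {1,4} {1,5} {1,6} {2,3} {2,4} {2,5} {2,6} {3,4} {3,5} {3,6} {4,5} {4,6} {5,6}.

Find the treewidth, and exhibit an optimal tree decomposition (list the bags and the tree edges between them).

With just one bag of size 6, the width is 6 − 1 = 5, so tw(G) ≤ 5. For the lower bound, the 6 vertices {1, 2, 3, 4, 5, 6} are pairwise adjacent, and any tree decomposition puts a clique entirely inside one bag — forcing width ≥ 5. Therefore the treewidth is 5.

Treewidth 5.
One such decomposition:
Bags: B1 = {1, 2, 3, 4, 5, 6}
Tree: (single bag)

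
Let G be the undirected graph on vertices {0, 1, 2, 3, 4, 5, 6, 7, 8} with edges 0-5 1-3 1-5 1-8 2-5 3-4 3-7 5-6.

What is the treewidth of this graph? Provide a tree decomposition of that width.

Treewidth 1.
Bags: B1 = {1, 5}  B2 = {0, 5}  B3 = {2, 5}  B4 = {5, 6}  B5 = {1, 3}  B6 = {1, 8}  B7 = {3, 7}  B8 = {3, 4}
Tree: B1–B2, B2–B3, B3–B4, B1–B5, B5–B6, B5–B7, B7–B8

Every bag has size at most 2, so the width is 2 − 1 = 1 and tw(G) ≤ 1. Any graph with an edge has treewidth ≥ 1, and G has the edge 5–1. Hence tw(G) = 1 exactly.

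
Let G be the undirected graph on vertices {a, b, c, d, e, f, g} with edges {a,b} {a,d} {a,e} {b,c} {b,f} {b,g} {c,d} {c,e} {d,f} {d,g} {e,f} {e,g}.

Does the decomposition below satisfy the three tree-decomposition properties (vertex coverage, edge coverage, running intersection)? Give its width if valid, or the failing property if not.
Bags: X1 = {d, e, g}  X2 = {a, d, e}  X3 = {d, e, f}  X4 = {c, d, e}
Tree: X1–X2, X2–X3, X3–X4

No — vertex b appears in no bag.

A tree decomposition must satisfy three properties: every vertex lies in some bag; for every edge, both endpoints lie together in some bag; and for every vertex, the bags containing it form a connected subtree. Here vertex b appears in no bag, so the decomposition is invalid.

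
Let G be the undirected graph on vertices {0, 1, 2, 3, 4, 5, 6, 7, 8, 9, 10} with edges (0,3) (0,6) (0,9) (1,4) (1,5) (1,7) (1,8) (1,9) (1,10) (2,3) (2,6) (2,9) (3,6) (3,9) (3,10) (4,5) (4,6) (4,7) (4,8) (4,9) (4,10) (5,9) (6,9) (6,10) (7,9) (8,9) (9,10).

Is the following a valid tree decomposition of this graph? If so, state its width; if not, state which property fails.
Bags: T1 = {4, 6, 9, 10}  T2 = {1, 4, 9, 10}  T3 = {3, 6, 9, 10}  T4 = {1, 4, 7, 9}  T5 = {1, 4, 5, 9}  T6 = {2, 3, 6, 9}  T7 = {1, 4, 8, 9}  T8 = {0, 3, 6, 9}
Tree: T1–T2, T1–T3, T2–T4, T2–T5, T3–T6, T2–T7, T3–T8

Vertex coverage: the bags together contain {0, 1, 2, 3, 4, 5, 6, 7, 8, 9, 10}, the full vertex set. Edge coverage: each edge of G has both endpoints in at least one bag. Running intersection: for every vertex, the bags containing it form a connected subtree. All three properties hold, so this is a valid tree decomposition of width max|bag| − 1 = 3, and hence tw(G) ≤ 3.

Yes; width 3.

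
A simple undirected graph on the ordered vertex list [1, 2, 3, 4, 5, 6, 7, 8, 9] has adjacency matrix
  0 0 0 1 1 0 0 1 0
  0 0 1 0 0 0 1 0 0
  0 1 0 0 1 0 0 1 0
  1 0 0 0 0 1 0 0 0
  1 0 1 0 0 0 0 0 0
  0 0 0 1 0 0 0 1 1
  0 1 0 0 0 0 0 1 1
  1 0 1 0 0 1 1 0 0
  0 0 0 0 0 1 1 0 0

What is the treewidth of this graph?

A width-3 tree decomposition is:
Bags: B1 = {2, 3, 7, 9}  B2 = {3, 7, 8, 9}  B3 = {3, 6, 8, 9}  B4 = {3, 5, 6, 8}  B5 = {1, 5, 6, 8}  B6 = {1, 4, 5, 6}
Tree: B1–B2, B2–B3, B3–B4, B4–B5, B5–B6
Each bag holds 4 vertices, so the decomposition has width 3, which upper-bounds the treewidth. For the lower bound: the 4 vertex sets {2,7,9}, {3}, {8}, {1,4,5,6} are disjoint, each induces a connected subgraph, and every pair is joined by at least one edge of G. Contracting each set to a single vertex therefore yields K_{4} as a minor, and since treewidth is minor-monotone, tw(G) ≥ tw(K_{4}) = 3. Combining the bounds, tw(G) = 3.

3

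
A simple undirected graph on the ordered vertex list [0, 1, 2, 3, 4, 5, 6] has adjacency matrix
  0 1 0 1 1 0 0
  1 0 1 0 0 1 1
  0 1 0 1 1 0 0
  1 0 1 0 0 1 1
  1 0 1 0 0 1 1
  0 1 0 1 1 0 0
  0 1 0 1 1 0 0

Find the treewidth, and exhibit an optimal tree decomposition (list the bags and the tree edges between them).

The largest bag has 4 vertices, giving width 3; this decomposition certifies tw(G) ≤ 3. For the lower bound: the 4 vertex sets {1,2}, {0,4}, {3}, {6} are disjoint, each induces a connected subgraph, and every pair is joined by at least one edge of G. Contracting each set to a single vertex therefore yields K_{4} as a minor, and since treewidth is minor-monotone, tw(G) ≥ tw(K_{4}) = 3. The upper and lower bounds meet at 3, so that is the treewidth.

Treewidth 3.
One such decomposition:
Bags: B1 = {1, 2, 3, 4}  B2 = {0, 1, 3, 4}  B3 = {1, 3, 4, 6}  B4 = {1, 3, 4, 5}
Tree: B1–B2, B2–B3, B3–B4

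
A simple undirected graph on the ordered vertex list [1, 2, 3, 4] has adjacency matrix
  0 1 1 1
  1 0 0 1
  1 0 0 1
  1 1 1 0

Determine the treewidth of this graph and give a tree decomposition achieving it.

Treewidth 2.
One optimal decomposition is:
Bags: B1 = {1, 3, 4}  B2 = {1, 2, 4}
Tree: B1–B2

Each bag holds 3 vertices, so the decomposition has width 2, which upper-bounds the treewidth. On the other hand G contains the 3-clique {1, 2, 4}. A clique must lie in a single bag of any decomposition, so no decomposition can have width below 2. Combining the bounds, tw(G) = 2.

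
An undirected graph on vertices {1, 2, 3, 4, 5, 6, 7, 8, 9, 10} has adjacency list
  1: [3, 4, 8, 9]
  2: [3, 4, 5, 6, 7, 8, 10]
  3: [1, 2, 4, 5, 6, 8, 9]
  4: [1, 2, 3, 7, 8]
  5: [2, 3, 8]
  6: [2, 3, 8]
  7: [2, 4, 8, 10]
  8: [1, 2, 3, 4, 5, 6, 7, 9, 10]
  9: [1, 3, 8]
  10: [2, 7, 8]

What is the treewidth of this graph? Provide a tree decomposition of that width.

Treewidth 3.
Bags: B1 = {2, 7, 8, 10}  B2 = {2, 4, 7, 8}  B3 = {2, 3, 4, 8}  B4 = {2, 3, 5, 8}  B5 = {2, 3, 6, 8}  B6 = {1, 3, 4, 8}  B7 = {1, 3, 8, 9}
Tree: B1–B2, B2–B3, B3–B4, B4–B5, B3–B6, B6–B7

Each bag holds 4 vertices, so the decomposition has width 3, which upper-bounds the treewidth. For the lower bound, the 4 vertices {1, 3, 8, 9} are pairwise adjacent, and any tree decomposition puts a clique entirely inside one bag — forcing width ≥ 3. Hence tw(G) = 3 exactly.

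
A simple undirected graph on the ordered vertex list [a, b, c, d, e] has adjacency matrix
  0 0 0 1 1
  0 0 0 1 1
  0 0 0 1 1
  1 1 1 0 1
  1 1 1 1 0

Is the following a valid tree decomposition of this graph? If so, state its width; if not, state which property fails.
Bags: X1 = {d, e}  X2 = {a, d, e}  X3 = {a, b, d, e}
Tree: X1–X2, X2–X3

A tree decomposition must satisfy three properties: every vertex lies in some bag; for every edge, both endpoints lie together in some bag; and for every vertex, the bags containing it form a connected subtree. Here vertex c appears in no bag, so the decomposition is invalid.

No — vertex c appears in no bag.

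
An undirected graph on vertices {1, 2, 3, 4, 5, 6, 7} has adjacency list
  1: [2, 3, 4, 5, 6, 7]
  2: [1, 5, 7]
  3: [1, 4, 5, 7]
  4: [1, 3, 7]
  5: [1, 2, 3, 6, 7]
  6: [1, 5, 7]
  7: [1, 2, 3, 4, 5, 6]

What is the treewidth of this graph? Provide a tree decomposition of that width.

Each bag holds 4 vertices, so the decomposition has width 3, which upper-bounds the treewidth. On the other hand G contains the 4-clique {1, 3, 4, 7}. A clique must lie in a single bag of any decomposition, so no decomposition can have width below 3. Therefore the treewidth is 3.

Treewidth 3.
One optimal decomposition is:
Bags: B1 = {1, 2, 5, 7}  B2 = {1, 3, 5, 7}  B3 = {1, 3, 4, 7}  B4 = {1, 5, 6, 7}
Tree: B1–B2, B2–B3, B2–B4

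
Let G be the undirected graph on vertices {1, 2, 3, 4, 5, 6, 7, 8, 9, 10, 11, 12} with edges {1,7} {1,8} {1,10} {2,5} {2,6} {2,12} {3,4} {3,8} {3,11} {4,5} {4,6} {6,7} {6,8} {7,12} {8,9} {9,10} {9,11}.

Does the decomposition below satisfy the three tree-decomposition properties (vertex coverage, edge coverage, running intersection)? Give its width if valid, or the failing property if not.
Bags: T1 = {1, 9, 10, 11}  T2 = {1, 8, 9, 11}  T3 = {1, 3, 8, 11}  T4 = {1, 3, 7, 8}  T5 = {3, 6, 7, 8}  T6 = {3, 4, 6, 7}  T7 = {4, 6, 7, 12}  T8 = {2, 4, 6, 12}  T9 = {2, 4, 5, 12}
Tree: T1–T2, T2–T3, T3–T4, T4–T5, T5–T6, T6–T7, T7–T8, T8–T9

Yes; width 3.

Vertex coverage: the bags together contain {1, 2, 3, 4, 5, 6, 7, 8, 9, 10, 11, 12}, the full vertex set. Edge coverage: each edge of G has both endpoints in at least one bag. Running intersection: for every vertex, the bags containing it form a connected subtree. All three properties hold, so this is a valid tree decomposition of width max|bag| − 1 = 3, and hence tw(G) ≤ 3.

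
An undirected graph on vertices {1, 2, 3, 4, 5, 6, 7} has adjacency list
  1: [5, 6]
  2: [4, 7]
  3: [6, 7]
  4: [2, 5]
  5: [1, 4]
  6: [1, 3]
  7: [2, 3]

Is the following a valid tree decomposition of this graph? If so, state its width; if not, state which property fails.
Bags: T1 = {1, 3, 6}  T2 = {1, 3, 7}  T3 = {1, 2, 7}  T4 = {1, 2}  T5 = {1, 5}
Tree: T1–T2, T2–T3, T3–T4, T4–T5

A tree decomposition must satisfy three properties: every vertex lies in some bag; for every edge, both endpoints lie together in some bag; and for every vertex, the bags containing it form a connected subtree. Here vertex 4 appears in no bag, so the decomposition is invalid.

No — vertex 4 appears in no bag.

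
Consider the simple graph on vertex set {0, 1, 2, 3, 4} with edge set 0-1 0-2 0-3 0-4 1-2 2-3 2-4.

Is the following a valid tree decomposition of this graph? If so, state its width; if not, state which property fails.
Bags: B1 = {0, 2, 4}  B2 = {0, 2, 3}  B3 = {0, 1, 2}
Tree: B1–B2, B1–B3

Yes; width 2.

Vertex coverage: the bags together contain {0, 1, 2, 3, 4}, the full vertex set. Edge coverage: each edge of G has both endpoints in at least one bag. Running intersection: for every vertex, the bags containing it form a connected subtree. All three properties hold, so this is a valid tree decomposition of width max|bag| − 1 = 2, and hence tw(G) ≤ 2.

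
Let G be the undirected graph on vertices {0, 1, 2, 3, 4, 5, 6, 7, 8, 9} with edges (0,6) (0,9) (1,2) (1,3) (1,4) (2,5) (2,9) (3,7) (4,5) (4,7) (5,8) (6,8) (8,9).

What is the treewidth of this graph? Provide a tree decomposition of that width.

Every bag has size at most 3, so the width is 3 − 1 = 2 and tw(G) ≤ 2. The edges 7–3–1–4–7 form a cycle, so G is not a tree and its treewidth is at least 2. Hence tw(G) = 2 exactly.

Treewidth 2.
One such decomposition:
Bags: B1 = {3, 4, 7}  B2 = {1, 3, 4}  B3 = {1, 4, 5}  B4 = {1, 2, 5}  B5 = {2, 5, 8}  B6 = {2, 8, 9}  B7 = {6, 8, 9}  B8 = {0, 6, 9}
Tree: B1–B2, B2–B3, B3–B4, B4–B5, B5–B6, B6–B7, B7–B8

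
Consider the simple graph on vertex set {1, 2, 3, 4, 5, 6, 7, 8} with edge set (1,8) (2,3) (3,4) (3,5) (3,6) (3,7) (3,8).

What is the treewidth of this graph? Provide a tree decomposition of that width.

Treewidth 1.
Bags: B1 = {3, 8}  B2 = {3, 4}  B3 = {2, 3}  B4 = {3, 6}  B5 = {1, 8}  B6 = {3, 7}  B7 = {3, 5}
Tree: B1–B2, B1–B3, B1–B4, B1–B5, B4–B6, B6–B7

Every bag has size at most 2, so the width is 2 − 1 = 1 and tw(G) ≤ 1. Since G has at least one edge (e.g. 3–8), it is not an edgeless graph, so tw(G) ≥ 1. Hence tw(G) = 1 exactly.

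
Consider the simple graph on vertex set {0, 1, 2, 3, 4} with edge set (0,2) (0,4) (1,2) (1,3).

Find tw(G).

1

A width-1 tree decomposition is:
Bags: B1 = {1, 2}  B2 = {0, 2}  B3 = {1, 3}  B4 = {0, 4}
Tree: B1–B2, B1–B3, B2–B4
The largest bag has 2 vertices, giving width 1; this decomposition certifies tw(G) ≤ 1. Any graph with an edge has treewidth ≥ 1, and G has the edge 1–2. Therefore the treewidth is 1.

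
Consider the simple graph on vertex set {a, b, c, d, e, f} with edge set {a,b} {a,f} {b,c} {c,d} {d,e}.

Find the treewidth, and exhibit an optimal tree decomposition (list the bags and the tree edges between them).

Treewidth 1.
One optimal decomposition is:
Bags: B1 = {a, f}  B2 = {a, b}  B3 = {b, c}  B4 = {c, d}  B5 = {d, e}
Tree: B1–B2, B2–B3, B3–B4, B4–B5

Each bag holds 2 vertices, so the decomposition has width 1, which upper-bounds the treewidth. G has an edge, so its treewidth is at least 1. Therefore the treewidth is 1.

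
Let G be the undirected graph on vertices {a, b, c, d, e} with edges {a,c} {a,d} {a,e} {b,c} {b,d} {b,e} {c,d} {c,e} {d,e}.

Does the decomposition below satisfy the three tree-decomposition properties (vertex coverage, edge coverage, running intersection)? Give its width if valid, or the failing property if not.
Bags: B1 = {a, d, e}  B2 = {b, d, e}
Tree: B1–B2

No — vertex c appears in no bag.

A tree decomposition must satisfy three properties: every vertex lies in some bag; for every edge, both endpoints lie together in some bag; and for every vertex, the bags containing it form a connected subtree. Here vertex c appears in no bag, so the decomposition is invalid.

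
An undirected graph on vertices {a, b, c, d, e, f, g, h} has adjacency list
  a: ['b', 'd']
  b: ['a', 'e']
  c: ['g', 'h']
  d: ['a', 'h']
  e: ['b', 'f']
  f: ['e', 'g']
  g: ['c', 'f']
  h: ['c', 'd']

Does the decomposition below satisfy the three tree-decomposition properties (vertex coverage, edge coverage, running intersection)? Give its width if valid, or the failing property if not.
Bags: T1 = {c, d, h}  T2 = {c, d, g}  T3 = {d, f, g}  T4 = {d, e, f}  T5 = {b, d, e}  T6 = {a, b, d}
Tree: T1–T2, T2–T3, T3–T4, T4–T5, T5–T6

Every vertex of G appears in some bag (union = {a, b, c, d, e, f, g, h}); every edge is covered by a bag; and for each vertex v the set of bags containing v is connected in the bag tree. The decomposition is therefore valid. The largest bag has 3 vertices, so the width is 2.

Yes; width 2.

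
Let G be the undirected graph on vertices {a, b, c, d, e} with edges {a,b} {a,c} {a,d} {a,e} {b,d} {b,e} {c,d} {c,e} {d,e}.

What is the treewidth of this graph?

3

A width-3 tree decomposition is:
Bags: B1 = {a, c, d, e}  B2 = {a, b, d, e}
Tree: B1–B2
Each bag holds 4 vertices, so the decomposition has width 3, which upper-bounds the treewidth. On the other hand G contains the 4-clique {a, c, d, e}. A clique must lie in a single bag of any decomposition, so no decomposition can have width below 3. Therefore the treewidth is 3.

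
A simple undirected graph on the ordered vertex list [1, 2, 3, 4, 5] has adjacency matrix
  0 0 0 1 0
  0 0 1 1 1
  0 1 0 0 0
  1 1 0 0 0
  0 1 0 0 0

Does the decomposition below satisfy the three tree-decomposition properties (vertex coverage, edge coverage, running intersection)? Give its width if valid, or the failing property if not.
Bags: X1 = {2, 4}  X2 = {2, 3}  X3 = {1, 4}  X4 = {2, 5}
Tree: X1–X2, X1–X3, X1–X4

Checking the three conditions: (i) the bags cover all of {1, 2, 3, 4, 5}; (ii) for each edge, some bag contains both endpoints; (iii) the bags containing any fixed vertex form a subtree. All hold, so the decomposition is valid with width 2 − 1 = 1.

Yes; width 1.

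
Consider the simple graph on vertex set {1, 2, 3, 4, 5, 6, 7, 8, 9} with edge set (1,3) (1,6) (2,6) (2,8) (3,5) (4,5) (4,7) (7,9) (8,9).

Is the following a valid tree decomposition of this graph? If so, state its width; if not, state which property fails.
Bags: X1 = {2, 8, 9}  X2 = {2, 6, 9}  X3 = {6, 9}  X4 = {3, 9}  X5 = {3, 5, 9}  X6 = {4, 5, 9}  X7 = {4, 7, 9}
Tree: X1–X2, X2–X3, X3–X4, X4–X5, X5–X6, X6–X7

No — vertex 1 appears in no bag.

A tree decomposition must satisfy three properties: every vertex lies in some bag; for every edge, both endpoints lie together in some bag; and for every vertex, the bags containing it form a connected subtree. Here vertex 1 appears in no bag, so the decomposition is invalid.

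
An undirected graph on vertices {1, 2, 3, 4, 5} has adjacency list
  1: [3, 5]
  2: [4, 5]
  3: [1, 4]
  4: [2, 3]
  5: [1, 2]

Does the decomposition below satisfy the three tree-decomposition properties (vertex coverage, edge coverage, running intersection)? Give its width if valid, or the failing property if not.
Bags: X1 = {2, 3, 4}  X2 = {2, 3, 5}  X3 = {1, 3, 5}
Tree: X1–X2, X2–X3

Vertex coverage: the bags together contain {1, 2, 3, 4, 5}, the full vertex set. Edge coverage: each edge of G has both endpoints in at least one bag. Running intersection: for every vertex, the bags containing it form a connected subtree. All three properties hold, so this is a valid tree decomposition of width max|bag| − 1 = 2, and hence tw(G) ≤ 2.

Yes; width 2.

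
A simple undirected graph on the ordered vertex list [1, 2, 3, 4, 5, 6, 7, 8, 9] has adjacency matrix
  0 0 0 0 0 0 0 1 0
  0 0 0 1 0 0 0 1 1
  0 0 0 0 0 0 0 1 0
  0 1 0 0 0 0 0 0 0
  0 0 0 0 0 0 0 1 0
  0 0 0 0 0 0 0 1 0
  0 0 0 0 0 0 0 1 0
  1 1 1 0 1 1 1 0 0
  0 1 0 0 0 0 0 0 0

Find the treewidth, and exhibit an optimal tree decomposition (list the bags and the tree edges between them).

Treewidth 1.
One such decomposition:
Bags: B1 = {1, 8}  B2 = {2, 8}  B3 = {3, 8}  B4 = {6, 8}  B5 = {2, 9}  B6 = {5, 8}  B7 = {2, 4}  B8 = {7, 8}
Tree: B1–B2, B2–B3, B1–B4, B2–B5, B2–B6, B2–B7, B6–B8

Every bag has size at most 2, so the width is 2 − 1 = 1 and tw(G) ≤ 1. Since G has at least one edge (e.g. 8–1), it is not an edgeless graph, so tw(G) ≥ 1. Hence tw(G) = 1 exactly.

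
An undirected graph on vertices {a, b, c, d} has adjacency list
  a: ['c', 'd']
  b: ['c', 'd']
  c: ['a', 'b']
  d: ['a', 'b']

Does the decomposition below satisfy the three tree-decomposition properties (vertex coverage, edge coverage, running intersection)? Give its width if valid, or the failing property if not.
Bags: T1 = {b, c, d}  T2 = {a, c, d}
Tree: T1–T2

Yes; width 2.

Every vertex of G appears in some bag (union = {a, b, c, d}); every edge is covered by a bag; and for each vertex v the set of bags containing v is connected in the bag tree. The decomposition is therefore valid. The largest bag has 3 vertices, so the width is 2.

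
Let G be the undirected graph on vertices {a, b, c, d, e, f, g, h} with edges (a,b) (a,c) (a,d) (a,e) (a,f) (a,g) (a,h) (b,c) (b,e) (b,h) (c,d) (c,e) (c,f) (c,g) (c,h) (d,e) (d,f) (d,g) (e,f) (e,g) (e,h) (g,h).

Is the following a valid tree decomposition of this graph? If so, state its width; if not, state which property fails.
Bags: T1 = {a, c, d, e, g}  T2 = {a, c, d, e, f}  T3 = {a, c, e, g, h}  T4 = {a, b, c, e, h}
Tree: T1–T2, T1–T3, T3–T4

Yes; width 4.

Vertex coverage: the bags together contain {a, b, c, d, e, f, g, h}, the full vertex set. Edge coverage: each edge of G has both endpoints in at least one bag. Running intersection: for every vertex, the bags containing it form a connected subtree. All three properties hold, so this is a valid tree decomposition of width max|bag| − 1 = 4, and hence tw(G) ≤ 4.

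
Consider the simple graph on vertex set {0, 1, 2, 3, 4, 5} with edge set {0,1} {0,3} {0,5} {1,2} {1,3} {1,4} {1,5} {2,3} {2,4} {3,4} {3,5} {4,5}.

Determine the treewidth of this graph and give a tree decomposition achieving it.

Treewidth 3.
One optimal decomposition is:
Bags: B1 = {1, 3, 4, 5}  B2 = {1, 2, 3, 4}  B3 = {0, 1, 3, 5}
Tree: B1–B2, B1–B3

Every bag has size at most 4, so the width is 4 − 1 = 3 and tw(G) ≤ 3. On the other hand G contains the 4-clique {0, 1, 3, 5}. A clique must lie in a single bag of any decomposition, so no decomposition can have width below 3. Combining the bounds, tw(G) = 3.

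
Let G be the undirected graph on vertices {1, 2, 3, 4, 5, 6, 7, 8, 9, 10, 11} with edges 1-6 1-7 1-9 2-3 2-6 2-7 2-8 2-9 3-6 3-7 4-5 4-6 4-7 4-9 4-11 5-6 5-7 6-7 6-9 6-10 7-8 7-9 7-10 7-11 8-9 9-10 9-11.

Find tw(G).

3

A width-3 tree decomposition is:
Bags: B1 = {4, 6, 7, 9}  B2 = {4, 7, 9, 11}  B3 = {1, 6, 7, 9}  B4 = {4, 5, 6, 7}  B5 = {2, 6, 7, 9}  B6 = {6, 7, 9, 10}  B7 = {2, 3, 6, 7}  B8 = {2, 7, 8, 9}
Tree: B1–B2, B1–B3, B1–B4, B1–B5, B3–B6, B5–B7, B5–B8
The largest bag has 4 vertices, giving width 3; this decomposition certifies tw(G) ≤ 3. Conversely, {2, 7, 8, 9} is a clique of size 4, and the vertices of any clique must share a bag in every tree decomposition; so some bag has ≥ 4 vertices and tw(G) ≥ 3. Therefore the treewidth is 3.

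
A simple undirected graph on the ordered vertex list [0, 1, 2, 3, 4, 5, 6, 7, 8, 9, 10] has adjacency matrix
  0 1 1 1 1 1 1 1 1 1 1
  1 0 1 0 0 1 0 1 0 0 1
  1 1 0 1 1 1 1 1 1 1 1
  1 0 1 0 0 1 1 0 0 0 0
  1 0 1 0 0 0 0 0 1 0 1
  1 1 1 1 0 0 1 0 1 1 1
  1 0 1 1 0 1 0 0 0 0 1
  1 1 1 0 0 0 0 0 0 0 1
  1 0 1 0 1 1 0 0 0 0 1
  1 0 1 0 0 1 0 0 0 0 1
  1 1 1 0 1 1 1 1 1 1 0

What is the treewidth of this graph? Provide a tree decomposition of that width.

Treewidth 4.
Bags: B1 = {0, 2, 5, 9, 10}  B2 = {0, 1, 2, 5, 10}  B3 = {0, 2, 5, 8, 10}  B4 = {0, 2, 5, 6, 10}  B5 = {0, 1, 2, 7, 10}  B6 = {0, 2, 3, 5, 6}  B7 = {0, 2, 4, 8, 10}
Tree: B1–B2, B2–B3, B1–B4, B2–B5, B4–B6, B3–B7

The largest bag has 5 vertices, giving width 4; this decomposition certifies tw(G) ≤ 4. Conversely, {0, 2, 4, 8, 10} is a clique of size 5, and the vertices of any clique must share a bag in every tree decomposition; so some bag has ≥ 5 vertices and tw(G) ≥ 4. Hence tw(G) = 4 exactly.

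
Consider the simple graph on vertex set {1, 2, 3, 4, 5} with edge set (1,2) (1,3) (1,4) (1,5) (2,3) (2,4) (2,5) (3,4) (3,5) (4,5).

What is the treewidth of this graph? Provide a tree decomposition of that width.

With just one bag of size 5, the width is 5 − 1 = 4, so tw(G) ≤ 4. On the other hand G contains the 5-clique {1, 2, 3, 4, 5}. A clique must lie in a single bag of any decomposition, so no decomposition can have width below 4. The upper and lower bounds meet at 4, so that is the treewidth.

Treewidth 4.
One such decomposition:
Bags: B1 = {1, 2, 3, 4, 5}
Tree: (single bag)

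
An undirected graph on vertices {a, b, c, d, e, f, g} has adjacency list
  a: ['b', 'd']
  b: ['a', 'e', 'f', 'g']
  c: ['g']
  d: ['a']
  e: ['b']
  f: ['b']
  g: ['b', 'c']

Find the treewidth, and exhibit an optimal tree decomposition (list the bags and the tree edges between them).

Each bag holds 2 vertices, so the decomposition has width 1, which upper-bounds the treewidth. Any graph with an edge has treewidth ≥ 1, and G has the edge b–a. Hence tw(G) = 1 exactly.

Treewidth 1.
Bags: B1 = {a, b}  B2 = {b, e}  B3 = {b, g}  B4 = {c, g}  B5 = {a, d}  B6 = {b, f}
Tree: B1–B2, B1–B3, B3–B4, B1–B5, B1–B6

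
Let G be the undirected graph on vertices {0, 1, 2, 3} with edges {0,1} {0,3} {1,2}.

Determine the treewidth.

A width-1 tree decomposition is:
Bags: B1 = {0, 3}  B2 = {0, 1}  B3 = {1, 2}
Tree: B1–B2, B2–B3
The largest bag has 2 vertices, giving width 1; this decomposition certifies tw(G) ≤ 1. Any graph with an edge has treewidth ≥ 1, and G has the edge 3–0. Combining the bounds, tw(G) = 1.

1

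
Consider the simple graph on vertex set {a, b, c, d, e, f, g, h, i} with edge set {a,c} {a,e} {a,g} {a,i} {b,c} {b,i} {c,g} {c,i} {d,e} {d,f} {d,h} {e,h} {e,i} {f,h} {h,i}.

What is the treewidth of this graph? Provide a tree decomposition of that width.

The largest bag has 3 vertices, giving width 2; this decomposition certifies tw(G) ≤ 2. For the lower bound, the 3 vertices {d, e, h} are pairwise adjacent, and any tree decomposition puts a clique entirely inside one bag — forcing width ≥ 2. Therefore the treewidth is 2.

Treewidth 2.
One optimal decomposition is:
Bags: B1 = {e, h, i}  B2 = {a, e, i}  B3 = {d, e, h}  B4 = {d, f, h}  B5 = {a, c, i}  B6 = {a, c, g}  B7 = {b, c, i}
Tree: B1–B2, B1–B3, B3–B4, B2–B5, B5–B6, B5–B7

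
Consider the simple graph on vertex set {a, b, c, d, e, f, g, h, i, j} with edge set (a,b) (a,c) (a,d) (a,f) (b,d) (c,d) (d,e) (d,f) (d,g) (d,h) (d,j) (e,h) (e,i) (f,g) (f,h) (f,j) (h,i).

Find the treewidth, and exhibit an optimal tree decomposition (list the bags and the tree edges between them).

The largest bag has 3 vertices, giving width 2; this decomposition certifies tw(G) ≤ 2. On the other hand G contains the 3-clique {d, e, h}. A clique must lie in a single bag of any decomposition, so no decomposition can have width below 2. The upper and lower bounds meet at 2, so that is the treewidth.

Treewidth 2.
One optimal decomposition is:
Bags: B1 = {d, f, h}  B2 = {a, d, f}  B3 = {d, e, h}  B4 = {d, f, j}  B5 = {a, c, d}  B6 = {d, f, g}  B7 = {e, h, i}  B8 = {a, b, d}
Tree: B1–B2, B1–B3, B2–B4, B2–B5, B2–B6, B3–B7, B2–B8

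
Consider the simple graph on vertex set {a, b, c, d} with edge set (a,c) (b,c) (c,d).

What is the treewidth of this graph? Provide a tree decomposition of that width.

Each bag holds 2 vertices, so the decomposition has width 1, which upper-bounds the treewidth. Since G has at least one edge (e.g. c–d), it is not an edgeless graph, so tw(G) ≥ 1. Combining the bounds, tw(G) = 1.

Treewidth 1.
One optimal decomposition is:
Bags: B1 = {c, d}  B2 = {a, c}  B3 = {b, c}
Tree: B1–B2, B1–B3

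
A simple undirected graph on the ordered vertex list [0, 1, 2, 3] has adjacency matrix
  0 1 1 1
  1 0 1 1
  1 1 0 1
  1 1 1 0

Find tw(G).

3

A width-3 tree decomposition is:
Bags: B1 = {0, 1, 2, 3}
Tree: (single bag)
With just one bag of size 4, the width is 4 − 1 = 3, so tw(G) ≤ 3. On the other hand G contains the 4-clique {0, 1, 2, 3}. A clique must lie in a single bag of any decomposition, so no decomposition can have width below 3. Therefore the treewidth is 3.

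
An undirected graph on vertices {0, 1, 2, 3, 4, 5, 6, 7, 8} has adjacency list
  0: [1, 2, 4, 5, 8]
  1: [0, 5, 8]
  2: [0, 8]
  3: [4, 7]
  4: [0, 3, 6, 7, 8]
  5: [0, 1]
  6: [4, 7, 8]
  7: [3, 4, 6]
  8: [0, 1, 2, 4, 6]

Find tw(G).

2

A width-2 tree decomposition is:
Bags: B1 = {3, 4, 7}  B2 = {4, 6, 7}  B3 = {4, 6, 8}  B4 = {0, 4, 8}  B5 = {0, 1, 8}  B6 = {0, 1, 5}  B7 = {0, 2, 8}
Tree: B1–B2, B2–B3, B3–B4, B4–B5, B5–B6, B5–B7
Every bag has size at most 3, so the width is 3 − 1 = 2 and tw(G) ≤ 2. For the lower bound, the 3 vertices {0, 1, 8} are pairwise adjacent, and any tree decomposition puts a clique entirely inside one bag — forcing width ≥ 2. Hence tw(G) = 2 exactly.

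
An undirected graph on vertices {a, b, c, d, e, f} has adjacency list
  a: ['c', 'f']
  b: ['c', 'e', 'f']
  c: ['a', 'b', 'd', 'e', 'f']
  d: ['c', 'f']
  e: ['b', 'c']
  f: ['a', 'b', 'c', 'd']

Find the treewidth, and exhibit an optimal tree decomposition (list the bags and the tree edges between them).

The largest bag has 3 vertices, giving width 2; this decomposition certifies tw(G) ≤ 2. Conversely, {b, c, e} is a clique of size 3, and the vertices of any clique must share a bag in every tree decomposition; so some bag has ≥ 3 vertices and tw(G) ≥ 2. The upper and lower bounds meet at 2, so that is the treewidth.

Treewidth 2.
One such decomposition:
Bags: B1 = {b, c, e}  B2 = {b, c, f}  B3 = {c, d, f}  B4 = {a, c, f}
Tree: B1–B2, B2–B3, B2–B4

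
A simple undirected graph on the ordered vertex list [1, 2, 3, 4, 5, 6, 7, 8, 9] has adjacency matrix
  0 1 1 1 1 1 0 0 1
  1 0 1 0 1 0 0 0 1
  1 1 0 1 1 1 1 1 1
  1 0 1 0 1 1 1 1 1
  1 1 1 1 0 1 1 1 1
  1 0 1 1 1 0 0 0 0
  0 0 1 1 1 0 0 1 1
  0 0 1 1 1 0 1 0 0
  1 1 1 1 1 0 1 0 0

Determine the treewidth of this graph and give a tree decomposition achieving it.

Treewidth 4.
One optimal decomposition is:
Bags: B1 = {1, 3, 4, 5, 9}  B2 = {3, 4, 5, 7, 9}  B3 = {3, 4, 5, 7, 8}  B4 = {1, 3, 4, 5, 6}  B5 = {1, 2, 3, 5, 9}
Tree: B1–B2, B2–B3, B1–B4, B1–B5

Each bag holds 5 vertices, so the decomposition has width 4, which upper-bounds the treewidth. Conversely, {1, 2, 3, 5, 9} is a clique of size 5, and the vertices of any clique must share a bag in every tree decomposition; so some bag has ≥ 5 vertices and tw(G) ≥ 4. Therefore the treewidth is 4.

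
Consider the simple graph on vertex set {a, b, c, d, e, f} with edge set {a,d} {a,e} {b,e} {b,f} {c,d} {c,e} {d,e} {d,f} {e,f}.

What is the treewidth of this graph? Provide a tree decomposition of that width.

Each bag holds 3 vertices, so the decomposition has width 2, which upper-bounds the treewidth. For the lower bound, the 3 vertices {a, d, e} are pairwise adjacent, and any tree decomposition puts a clique entirely inside one bag — forcing width ≥ 2. Hence tw(G) = 2 exactly.

Treewidth 2.
One optimal decomposition is:
Bags: B1 = {d, e, f}  B2 = {c, d, e}  B3 = {b, e, f}  B4 = {a, d, e}
Tree: B1–B2, B1–B3, B1–B4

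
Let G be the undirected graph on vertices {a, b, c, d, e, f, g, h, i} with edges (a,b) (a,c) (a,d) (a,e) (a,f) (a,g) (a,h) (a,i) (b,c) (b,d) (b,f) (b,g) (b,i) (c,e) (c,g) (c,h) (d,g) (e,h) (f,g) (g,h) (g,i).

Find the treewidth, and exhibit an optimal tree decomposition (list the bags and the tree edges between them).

The largest bag has 4 vertices, giving width 3; this decomposition certifies tw(G) ≤ 3. On the other hand G contains the 4-clique {a, c, g, h}. A clique must lie in a single bag of any decomposition, so no decomposition can have width below 3. Therefore the treewidth is 3.

Treewidth 3.
Bags: B1 = {a, b, c, g}  B2 = {a, c, g, h}  B3 = {a, b, d, g}  B4 = {a, b, g, i}  B5 = {a, b, f, g}  B6 = {a, c, e, h}
Tree: B1–B2, B1–B3, B3–B4, B3–B5, B2–B6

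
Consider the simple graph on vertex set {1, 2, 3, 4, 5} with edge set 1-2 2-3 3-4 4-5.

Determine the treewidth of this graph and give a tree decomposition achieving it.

Treewidth 1.
One optimal decomposition is:
Bags: B1 = {4, 5}  B2 = {3, 4}  B3 = {2, 3}  B4 = {1, 2}
Tree: B1–B2, B2–B3, B3–B4

Every bag has size at most 2, so the width is 2 − 1 = 1 and tw(G) ≤ 1. Any graph with an edge has treewidth ≥ 1, and G has the edge 5–4. Therefore the treewidth is 1.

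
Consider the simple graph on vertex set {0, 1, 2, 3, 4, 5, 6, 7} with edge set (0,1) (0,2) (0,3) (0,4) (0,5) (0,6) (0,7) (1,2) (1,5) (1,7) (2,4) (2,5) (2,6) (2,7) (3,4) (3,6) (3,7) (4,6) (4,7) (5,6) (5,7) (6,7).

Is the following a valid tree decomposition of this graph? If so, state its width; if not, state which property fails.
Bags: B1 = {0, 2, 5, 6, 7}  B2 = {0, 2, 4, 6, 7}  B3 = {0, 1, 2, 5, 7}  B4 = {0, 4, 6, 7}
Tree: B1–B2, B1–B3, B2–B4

No — vertex 3 appears in no bag.

A tree decomposition must satisfy three properties: every vertex lies in some bag; for every edge, both endpoints lie together in some bag; and for every vertex, the bags containing it form a connected subtree. Here vertex 3 appears in no bag, so the decomposition is invalid.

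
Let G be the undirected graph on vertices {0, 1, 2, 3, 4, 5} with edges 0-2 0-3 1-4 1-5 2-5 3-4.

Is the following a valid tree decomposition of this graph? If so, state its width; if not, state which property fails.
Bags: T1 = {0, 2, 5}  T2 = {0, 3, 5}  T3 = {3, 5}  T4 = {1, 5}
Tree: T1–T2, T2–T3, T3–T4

A tree decomposition must satisfy three properties: every vertex lies in some bag; for every edge, both endpoints lie together in some bag; and for every vertex, the bags containing it form a connected subtree. Here vertex 4 appears in no bag, so the decomposition is invalid.

No — vertex 4 appears in no bag.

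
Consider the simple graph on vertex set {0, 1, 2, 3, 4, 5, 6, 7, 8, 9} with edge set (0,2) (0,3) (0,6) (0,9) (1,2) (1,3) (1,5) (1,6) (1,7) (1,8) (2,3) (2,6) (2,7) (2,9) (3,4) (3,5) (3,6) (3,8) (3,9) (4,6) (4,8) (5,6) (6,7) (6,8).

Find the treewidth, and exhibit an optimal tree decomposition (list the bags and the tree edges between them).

Treewidth 3.
Bags: B1 = {1, 3, 5, 6}  B2 = {1, 2, 3, 6}  B3 = {1, 2, 6, 7}  B4 = {1, 3, 6, 8}  B5 = {3, 4, 6, 8}  B6 = {0, 2, 3, 6}  B7 = {0, 2, 3, 9}
Tree: B1–B2, B2–B3, B2–B4, B4–B5, B2–B6, B6–B7

The largest bag has 4 vertices, giving width 3; this decomposition certifies tw(G) ≤ 3. Conversely, {0, 2, 3, 9} is a clique of size 4, and the vertices of any clique must share a bag in every tree decomposition; so some bag has ≥ 4 vertices and tw(G) ≥ 3. Therefore the treewidth is 3.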